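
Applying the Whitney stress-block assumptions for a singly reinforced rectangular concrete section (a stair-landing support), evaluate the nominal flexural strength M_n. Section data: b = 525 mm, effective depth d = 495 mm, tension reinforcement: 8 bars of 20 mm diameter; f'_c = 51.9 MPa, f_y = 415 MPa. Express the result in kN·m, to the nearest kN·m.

A_s = 8 × 314 = 2512 mm².
T = A_s f_y = 2512 × 415 = 1042480 N = 1042.48 kN.
From C = T: a = T/(0.85 f'_c b) = 1042480/(0.85 × 51.9 × 525) = 45.01 mm.
M_n = T(d − a/2) = 1042.48 kN × (495 − 22.505) mm = 492.57 kN·m.

M_n ≈ 493 kN·m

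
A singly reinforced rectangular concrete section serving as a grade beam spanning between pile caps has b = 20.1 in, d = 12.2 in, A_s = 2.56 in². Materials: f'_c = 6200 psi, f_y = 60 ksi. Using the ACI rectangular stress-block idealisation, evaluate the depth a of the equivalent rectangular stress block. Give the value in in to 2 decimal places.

a ≈ 1.45 in

T = A_s f_y = 2.56 × 60 = 153.6 kips.
a = T/(0.85 f'_c b) = 153.6/(0.85 × 6.2 × 20.1) = 1.45 in.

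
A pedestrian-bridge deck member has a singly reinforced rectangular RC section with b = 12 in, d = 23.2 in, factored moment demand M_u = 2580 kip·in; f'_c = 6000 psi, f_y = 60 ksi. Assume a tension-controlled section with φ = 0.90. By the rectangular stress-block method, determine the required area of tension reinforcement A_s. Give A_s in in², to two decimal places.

M_n = M_u/φ = 2580/0.90 = 2866.67 kip·in.
From M_n = 0.85 f'_c a b (d − a/2):
a = d − √(d² − 2M_n/(0.85 f'_c b)) = 23.2 − √(23.2² − 2 × 2866.67/(0.85 × 6 × 12)) = 2.115 in.
A_s = 0.85 f'_c a b / f_y = 0.85 × 6 × 2.115 × 12 / 60 = 2.157 in².

A_s ≈ 2.16 in²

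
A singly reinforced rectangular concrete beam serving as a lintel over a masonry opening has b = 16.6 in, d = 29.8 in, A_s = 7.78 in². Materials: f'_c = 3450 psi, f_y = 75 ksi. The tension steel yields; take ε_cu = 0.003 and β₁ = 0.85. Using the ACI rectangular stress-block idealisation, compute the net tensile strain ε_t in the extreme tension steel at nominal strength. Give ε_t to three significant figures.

a = A_s f_y/(0.85 f'_c b) = 11.987 in.
β₁ = 0.85, so c = a/β₁ = 11.987/0.85 = 14.102 in.
From the linear strain diagram with ε_cu = 0.003: ε_t = 0.003 (d − c)/c = 0.003 × (29.8 − 14.102)/14.102 = 0.00334.
ε_t < 0.004 — the section is over-reinforced for flexure under ACI limits.

ε_t ≈ 0.00334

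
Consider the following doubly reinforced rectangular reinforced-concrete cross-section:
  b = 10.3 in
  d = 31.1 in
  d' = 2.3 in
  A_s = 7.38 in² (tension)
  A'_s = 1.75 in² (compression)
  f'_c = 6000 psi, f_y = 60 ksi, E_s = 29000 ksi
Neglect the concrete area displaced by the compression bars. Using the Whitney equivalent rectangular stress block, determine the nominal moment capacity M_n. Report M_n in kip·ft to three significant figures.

M_n ≈ 1040 kip·ft

Assume both steels yield.
a = (A_s − A'_s) f_y/(0.85 f'_c b) = (7.38 − 1.75) × 60/(0.85 × 6 × 10.3) = 6.431 in.
c = a/β₁ = 6.431/0.75 = 8.575 in; ε'_s = 0.003(c − d')/c = 0.0022 ≥ ε_y = 0.0021, so the compression steel yields.
M_n = (A_s − A'_s) f_y (d − a/2) + A'_s f_y (d − d') = 337.8 × (31.1 − 3.2155) + 105 × (31.1 − 2.3) = 9419.4 + 3024.0 = 12443.4 kip·in = 12443.4/12 = 1036.95 kip·ft.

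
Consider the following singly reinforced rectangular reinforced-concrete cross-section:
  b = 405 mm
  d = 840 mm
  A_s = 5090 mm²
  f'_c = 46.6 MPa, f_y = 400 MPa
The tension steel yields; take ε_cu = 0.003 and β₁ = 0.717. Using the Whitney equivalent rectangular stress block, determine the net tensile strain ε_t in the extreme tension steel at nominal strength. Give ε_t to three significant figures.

a = A_s f_y/(0.85 f'_c b) = 126.92 mm.
β₁ = 0.717, so c = a/β₁ = 126.92/0.717 = 177.02 mm.
From the linear strain diagram with ε_cu = 0.003: ε_t = 0.003 (d − c)/c = 0.003 × (840 − 177.02)/177.02 = 0.0112.
Since ε_t ≥ 0.005, the section is tension-controlled.

ε_t ≈ 0.0112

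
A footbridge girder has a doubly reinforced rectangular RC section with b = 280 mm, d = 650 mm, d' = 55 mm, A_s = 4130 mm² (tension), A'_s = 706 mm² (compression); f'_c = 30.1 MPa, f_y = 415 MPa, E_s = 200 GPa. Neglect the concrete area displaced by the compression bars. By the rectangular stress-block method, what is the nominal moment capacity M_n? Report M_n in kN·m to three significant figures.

M_n ≈ 957 kN·m

Assume both tension and compression steel yield.
Net tension couple steel: A_s − A'_s = 3424 mm².
a = (A_s − A'_s) f_y / (0.85 f'_c b) = 1420960/(0.85 × 30.1 × 280) = 198.35 mm.
c = a/β₁ = 198.35/0.835 = 237.54 mm; ε'_s = 0.003(c − d')/c = 0.0023 ≥ f_y/E_s = 0.0021, so compression steel does yield.
M_n = (A_s − A'_s) f_y (d − a/2) + A'_s f_y (d − d') = [1420960 × (650 − 99.175) + 292990 × (650 − 55)] × 10⁻⁶ = 782.70 + 174.33 = 957.03 kN·m.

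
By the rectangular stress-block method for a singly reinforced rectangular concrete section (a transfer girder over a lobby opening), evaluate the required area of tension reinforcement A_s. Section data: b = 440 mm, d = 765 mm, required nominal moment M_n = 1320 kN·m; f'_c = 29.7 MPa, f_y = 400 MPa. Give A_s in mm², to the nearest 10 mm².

With M_n = 0.85 f'_c a b (d − a/2), solve the quadratic for a:
a = d − √(d² − 2M_n/(0.85 f'_c b)) = 765 − √(765² − 2 × 1320×10⁶/(0.85 × 29.7 × 440)) = 175.46 mm.
A_s = 0.85 f'_c a b / f_y = 0.85 × 29.7 × 175.46 × 440 / 400 = 4872.4 mm².

A_s ≈ 4870 mm²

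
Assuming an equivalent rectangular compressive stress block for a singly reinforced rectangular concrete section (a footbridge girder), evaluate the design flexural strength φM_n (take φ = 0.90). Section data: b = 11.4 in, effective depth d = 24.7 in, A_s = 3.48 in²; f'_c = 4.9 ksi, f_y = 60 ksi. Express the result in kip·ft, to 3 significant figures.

T = A_s f_y = 3.48 × 60 = 208.8 kips.
a = T/(0.85 f'_c b) = 208.8/(0.85 × 4.9 × 11.4) = 4.398 in.
M_n = T(d − a/2) = 208.8 × (24.7 − 2.199) = 4698.2 kip·in = 4698.2/12 = 391.52 kip·ft.
φM_n = 0.90 × 391.52 = 352.37 kip·ft.

φM_n ≈ 352 kip·ft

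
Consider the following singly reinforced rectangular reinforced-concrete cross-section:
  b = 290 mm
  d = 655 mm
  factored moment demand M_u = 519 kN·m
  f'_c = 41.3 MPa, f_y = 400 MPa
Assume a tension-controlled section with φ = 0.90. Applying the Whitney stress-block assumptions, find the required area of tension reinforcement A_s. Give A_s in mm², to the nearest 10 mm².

A_s ≈ 2370 mm²

M_n = M_u/φ = 519/0.90 = 576.667 kN·m.
With M_n = 0.85 f'_c a b (d − a/2), solve the quadratic for a:
a = d − √(d² − 2M_n/(0.85 f'_c b)) = 655 − √(655² − 2 × 576.667×10⁶/(0.85 × 41.3 × 290)) = 93.10 mm.
A_s = 0.85 f'_c a b / f_y = 0.85 × 41.3 × 93.10 × 290 / 400 = 2369.5 mm².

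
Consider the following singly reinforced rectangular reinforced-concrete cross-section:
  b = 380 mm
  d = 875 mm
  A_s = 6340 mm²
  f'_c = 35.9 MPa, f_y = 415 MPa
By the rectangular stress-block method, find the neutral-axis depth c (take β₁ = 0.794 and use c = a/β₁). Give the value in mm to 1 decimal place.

T = A_s f_y = 6340 × 415 = 2631100 N = 2631.1 kN.
Setting C = 0.85 f'_c a b equal to T: a = 2631100/(0.85 × 35.9 × 380) = 226.903 mm.
With β₁ = 0.794, c = a/β₁ = 226.903/0.794 = 285.8 mm.

c ≈ 285.8 mm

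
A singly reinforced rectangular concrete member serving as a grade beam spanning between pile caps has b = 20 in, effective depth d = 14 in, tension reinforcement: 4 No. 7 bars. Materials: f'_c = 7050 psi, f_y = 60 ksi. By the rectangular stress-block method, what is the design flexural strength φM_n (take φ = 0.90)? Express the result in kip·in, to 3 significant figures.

φM_n ≈ 1740 kip·in

A_s = 4 × 0.6 = 2.4 in².
T = A_s f_y = 2.4 × 60 = 144 kips.
a = T/(0.85 f'_c b) = 144/(0.85 × 7.05 × 20) = 1.202 in.
M_n = T(d − a/2) = 144 × (14 − 0.601) = 1929.5 kip·in.
φM_n = 0.90 × 1929.5 = 1736.6 kip·in.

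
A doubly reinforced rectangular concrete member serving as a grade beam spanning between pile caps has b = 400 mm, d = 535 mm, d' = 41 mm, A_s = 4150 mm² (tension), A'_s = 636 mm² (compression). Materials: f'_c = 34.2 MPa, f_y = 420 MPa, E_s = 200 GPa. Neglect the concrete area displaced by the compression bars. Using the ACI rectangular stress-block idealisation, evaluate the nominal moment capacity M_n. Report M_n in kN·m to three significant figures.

Assume both tension and compression steel yield.
Net tension couple steel: A_s − A'_s = 3514 mm².
a = (A_s − A'_s) f_y / (0.85 f'_c b) = 1475880/(0.85 × 34.2 × 400) = 126.92 mm.
c = a/β₁ = 126.92/0.806 = 157.47 mm; ε'_s = 0.003(c − d')/c = 0.0022 ≥ f_y/E_s = 0.0021, so compression steel does yield.
M_n = (A_s − A'_s) f_y (d − a/2) + A'_s f_y (d − d') = [1475880 × (535 − 63.46) + 267120 × (535 − 41)] × 10⁻⁶ = 695.94 + 131.96 = 827.90 kN·m.

M_n ≈ 828 kN·m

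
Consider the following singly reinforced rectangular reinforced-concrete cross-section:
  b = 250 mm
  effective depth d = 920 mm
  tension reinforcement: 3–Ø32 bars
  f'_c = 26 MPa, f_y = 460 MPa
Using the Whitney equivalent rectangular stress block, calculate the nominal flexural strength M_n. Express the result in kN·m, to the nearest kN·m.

A_s = 3 × 804 = 2412 mm².
T = A_s f_y = 2412 × 460 = 1109520 N = 1109.52 kN.
From C = T: a = T/(0.85 f'_c b) = 1109520/(0.85 × 26 × 250) = 200.82 mm.
M_n = T(d − a/2) = 1109.52 kN × (920 − 100.41) mm = 909.35 kN·m.

M_n ≈ 909 kN·m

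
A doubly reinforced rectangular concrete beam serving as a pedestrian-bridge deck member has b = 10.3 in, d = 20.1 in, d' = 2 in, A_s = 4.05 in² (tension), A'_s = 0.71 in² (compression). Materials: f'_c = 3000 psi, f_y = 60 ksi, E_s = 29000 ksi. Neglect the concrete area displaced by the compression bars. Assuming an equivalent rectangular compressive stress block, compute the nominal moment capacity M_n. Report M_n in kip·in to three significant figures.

Assume both steels yield.
a = (A_s − A'_s) f_y/(0.85 f'_c b) = (4.05 − 0.71) × 60/(0.85 × 3 × 10.3) = 7.630 in.
c = a/β₁ = 7.630/0.85 = 8.976 in; ε'_s = 0.003(c − d')/c = 0.0023 ≥ ε_y = 0.0021, so the compression steel yields.
M_n = (A_s − A'_s) f_y (d − a/2) + A'_s f_y (d − d') = 200.4 × (20.1 − 3.815) + 42.6 × (20.1 − 2) = 3263.5 + 771.1 = 4034.6 kip·in.

M_n ≈ 4030 kip·in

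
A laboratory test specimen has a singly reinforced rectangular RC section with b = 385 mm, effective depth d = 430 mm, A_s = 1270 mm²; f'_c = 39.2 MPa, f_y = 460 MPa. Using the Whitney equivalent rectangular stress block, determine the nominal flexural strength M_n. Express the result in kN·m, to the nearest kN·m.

T = A_s f_y = 1270 × 460 = 584200 N = 584.2 kN.
From C = T: a = T/(0.85 f'_c b) = 584200/(0.85 × 39.2 × 385) = 45.54 mm.
M_n = T(d − a/2) = 584.2 kN × (430 − 22.77) mm = 237.90 kN·m.

M_n ≈ 238 kN·m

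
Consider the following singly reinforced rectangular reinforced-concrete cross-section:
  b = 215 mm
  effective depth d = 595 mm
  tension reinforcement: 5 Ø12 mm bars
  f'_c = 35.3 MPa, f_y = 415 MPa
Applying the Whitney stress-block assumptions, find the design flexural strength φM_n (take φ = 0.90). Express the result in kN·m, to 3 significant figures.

φM_n ≈ 122 kN·m

A_s = 5 × 113 = 565 mm².
T = A_s f_y = 565 × 415 = 234475 N = 234.475 kN.
From C = T: a = T/(0.85 f'_c b) = 234475/(0.85 × 35.3 × 215) = 36.35 mm.
M_n = T(d − a/2) = 234.475 kN × (595 − 18.175) mm = 135.25 kN·m.
φM_n = 0.90 × 135.25 = 121.73 kN·m.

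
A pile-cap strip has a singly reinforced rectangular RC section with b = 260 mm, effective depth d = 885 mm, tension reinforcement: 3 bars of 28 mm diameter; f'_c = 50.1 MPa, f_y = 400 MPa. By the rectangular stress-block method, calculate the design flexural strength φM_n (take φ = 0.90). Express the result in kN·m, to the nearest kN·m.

A_s = 3 × 616 = 1848 mm².
T = A_s f_y = 1848 × 400 = 739200 N = 739.2 kN.
From C = T: a = T/(0.85 f'_c b) = 739200/(0.85 × 50.1 × 260) = 66.76 mm.
M_n = T(d − a/2) = 739.2 kN × (885 − 33.38) mm = 629.52 kN·m.
φM_n = 0.90 × 629.52 = 566.57 kN·m.

φM_n ≈ 567 kN·m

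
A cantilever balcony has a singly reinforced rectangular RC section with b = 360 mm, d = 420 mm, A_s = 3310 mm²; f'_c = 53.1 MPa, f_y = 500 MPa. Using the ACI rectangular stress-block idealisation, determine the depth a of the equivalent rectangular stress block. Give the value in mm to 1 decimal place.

a ≈ 101.9 mm

T = A_s f_y = 3310 × 500 = 1655000 N = 1655 kN.
Setting C = 0.85 f'_c a b equal to T: a = 1655000/(0.85 × 53.1 × 360) = 101.9 mm.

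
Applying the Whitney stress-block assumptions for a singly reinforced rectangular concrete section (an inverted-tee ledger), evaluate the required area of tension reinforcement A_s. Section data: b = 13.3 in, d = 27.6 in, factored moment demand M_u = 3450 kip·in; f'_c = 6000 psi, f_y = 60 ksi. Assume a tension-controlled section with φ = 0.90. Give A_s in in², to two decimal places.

A_s ≈ 2.41 in²

M_n = M_u/φ = 3450/0.90 = 3833.33 kip·in.
From M_n = 0.85 f'_c a b (d − a/2):
a = d − √(d² − 2M_n/(0.85 f'_c b)) = 27.6 − √(27.6² − 2 × 3833.33/(0.85 × 6 × 13.3)) = 2.130 in.
A_s = 0.85 f'_c a b / f_y = 0.85 × 6 × 2.130 × 13.3 / 60 = 2.408 in².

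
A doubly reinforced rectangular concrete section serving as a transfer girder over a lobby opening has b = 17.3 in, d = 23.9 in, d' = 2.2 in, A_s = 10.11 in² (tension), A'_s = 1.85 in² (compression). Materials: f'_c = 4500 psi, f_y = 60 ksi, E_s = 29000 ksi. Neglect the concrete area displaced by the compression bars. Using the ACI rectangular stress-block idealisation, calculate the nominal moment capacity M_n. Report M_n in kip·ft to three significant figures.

M_n ≈ 1030 kip·ft

Assume both steels yield.
a = (A_s − A'_s) f_y/(0.85 f'_c b) = (10.11 − 1.85) × 60/(0.85 × 4.5 × 17.3) = 7.490 in.
c = a/β₁ = 7.490/0.825 = 9.079 in; ε'_s = 0.003(c − d')/c = 0.0023 ≥ ε_y = 0.0021, so the compression steel yields.
M_n = (A_s − A'_s) f_y (d − a/2) + A'_s f_y (d − d') = 495.6 × (23.9 − 3.745) + 111 × (23.9 − 2.2) = 9988.8 + 2408.7 = 12397.5 kip·in = 12397.5/12 = 1033.13 kip·ft.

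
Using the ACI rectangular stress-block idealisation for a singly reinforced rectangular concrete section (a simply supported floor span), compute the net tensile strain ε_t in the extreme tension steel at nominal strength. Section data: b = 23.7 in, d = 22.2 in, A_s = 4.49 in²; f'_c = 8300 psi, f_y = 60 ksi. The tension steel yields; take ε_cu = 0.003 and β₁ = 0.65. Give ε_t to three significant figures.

ε_t ≈ 0.0239

a = A_s f_y/(0.85 f'_c b) = 1.611 in.
β₁ = 0.65, so c = a/β₁ = 1.611/0.65 = 2.478 in.
From the linear strain diagram with ε_cu = 0.003: ε_t = 0.003 (d − c)/c = 0.003 × (22.2 − 2.478)/2.478 = 0.0239.
Since ε_t ≥ 0.005, the section is tension-controlled.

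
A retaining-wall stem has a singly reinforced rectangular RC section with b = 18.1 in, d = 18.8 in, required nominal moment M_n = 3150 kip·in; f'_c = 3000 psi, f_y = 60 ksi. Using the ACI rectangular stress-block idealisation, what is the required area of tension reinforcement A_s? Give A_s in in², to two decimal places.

A_s ≈ 3.13 in²

From M_n = 0.85 f'_c a b (d − a/2):
a = d − √(d² − 2M_n/(0.85 f'_c b)) = 18.8 − √(18.8² − 2 × 3150/(0.85 × 3 × 18.1)) = 4.071 in.
A_s = 0.85 f'_c a b / f_y = 0.85 × 3 × 4.071 × 18.1 / 60 = 3.132 in².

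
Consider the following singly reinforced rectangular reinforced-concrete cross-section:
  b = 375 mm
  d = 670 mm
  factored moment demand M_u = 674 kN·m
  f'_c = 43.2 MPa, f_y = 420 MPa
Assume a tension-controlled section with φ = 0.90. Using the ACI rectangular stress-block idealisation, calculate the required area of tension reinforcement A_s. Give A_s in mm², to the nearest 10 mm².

A_s ≈ 2850 mm²

M_n = M_u/φ = 674/0.90 = 748.889 kN·m.
With M_n = 0.85 f'_c a b (d − a/2), solve the quadratic for a:
a = d − √(d² − 2M_n/(0.85 f'_c b)) = 670 − √(670² − 2 × 748.889×10⁶/(0.85 × 43.2 × 375)) = 86.79 mm.
A_s = 0.85 f'_c a b / f_y = 0.85 × 43.2 × 86.79 × 375 / 420 = 2845.5 mm².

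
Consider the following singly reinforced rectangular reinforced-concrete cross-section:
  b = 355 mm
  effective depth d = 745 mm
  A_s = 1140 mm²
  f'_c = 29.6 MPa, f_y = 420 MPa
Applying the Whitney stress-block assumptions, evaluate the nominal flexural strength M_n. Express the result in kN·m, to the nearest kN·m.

T = A_s f_y = 1140 × 420 = 478800 N = 478.8 kN.
From C = T: a = T/(0.85 f'_c b) = 478800/(0.85 × 29.6 × 355) = 53.61 mm.
M_n = T(d − a/2) = 478.8 kN × (745 − 26.805) mm = 343.87 kN·m.

M_n ≈ 344 kN·m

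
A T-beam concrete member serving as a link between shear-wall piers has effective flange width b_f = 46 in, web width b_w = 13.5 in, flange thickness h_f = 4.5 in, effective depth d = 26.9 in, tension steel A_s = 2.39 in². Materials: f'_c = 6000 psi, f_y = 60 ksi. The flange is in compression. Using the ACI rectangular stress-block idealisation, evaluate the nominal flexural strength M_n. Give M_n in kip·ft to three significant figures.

Tension: T = A_s f_y = 2.39 × 60 = 143.4 kips.
Try a within the flange: a = T/(0.85 f'_c b_f) = 143.4/(0.85 × 6 × 46) = 0.611 in.
Since a = 0.611 ≤ h_f = 4.5 in, the stress block lies entirely in the flange; analyse as a rectangular beam of width b_f.
M_n = T(d − a/2) = 143.4 × (26.9 − 0.3055) = 3813.7 kip·in.
M_n = 3813.7/12 = 317.81 kip·ft.

M_n ≈ 318 kip·ft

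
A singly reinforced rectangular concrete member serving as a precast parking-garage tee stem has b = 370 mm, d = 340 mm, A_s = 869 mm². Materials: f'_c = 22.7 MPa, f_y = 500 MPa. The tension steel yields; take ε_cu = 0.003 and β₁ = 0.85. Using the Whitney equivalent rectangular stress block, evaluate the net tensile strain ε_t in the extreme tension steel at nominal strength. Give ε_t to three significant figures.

ε_t ≈ 0.0112

a = A_s f_y/(0.85 f'_c b) = 60.86 mm.
β₁ = 0.85, so c = a/β₁ = 60.86/0.85 = 71.60 mm.
From the linear strain diagram with ε_cu = 0.003: ε_t = 0.003 (d − c)/c = 0.003 × (340 − 71.60)/71.60 = 0.0112.
Since ε_t ≥ 0.005, the section is tension-controlled.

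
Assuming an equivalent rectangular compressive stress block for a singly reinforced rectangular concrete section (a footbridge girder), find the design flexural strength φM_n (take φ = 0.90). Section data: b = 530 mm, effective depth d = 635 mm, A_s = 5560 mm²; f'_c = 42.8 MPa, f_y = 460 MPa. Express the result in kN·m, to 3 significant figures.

T = A_s f_y = 5560 × 460 = 2557600 N = 2557.6 kN.
From C = T: a = T/(0.85 f'_c b) = 2557600/(0.85 × 42.8 × 530) = 132.65 mm.
M_n = T(d − a/2) = 2557.6 kN × (635 − 66.325) mm = 1454.44 kN·m.
φM_n = 0.90 × 1454.44 = 1309.00 kN·m.

φM_n ≈ 1310 kN·m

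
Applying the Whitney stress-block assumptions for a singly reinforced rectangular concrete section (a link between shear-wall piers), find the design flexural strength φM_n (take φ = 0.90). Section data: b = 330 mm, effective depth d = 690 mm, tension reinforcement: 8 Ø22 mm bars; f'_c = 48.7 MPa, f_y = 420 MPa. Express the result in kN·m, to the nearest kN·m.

φM_n ≈ 739 kN·m

A_s = 8 × 380 = 3040 mm².
T = A_s f_y = 3040 × 420 = 1276800 N = 1276.8 kN.
From C = T: a = T/(0.85 f'_c b) = 1276800/(0.85 × 48.7 × 330) = 93.47 mm.
M_n = T(d − a/2) = 1276.8 kN × (690 − 46.735) mm = 821.32 kN·m.
φM_n = 0.90 × 821.32 = 739.19 kN·m.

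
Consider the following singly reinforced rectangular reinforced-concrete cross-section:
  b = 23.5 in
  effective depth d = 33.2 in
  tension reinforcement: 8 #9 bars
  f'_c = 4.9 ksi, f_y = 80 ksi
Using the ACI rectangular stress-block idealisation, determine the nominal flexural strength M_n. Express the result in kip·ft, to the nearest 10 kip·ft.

M_n ≈ 1600 kip·ft

A_s = 8 × 1 = 8 in².
T = A_s f_y = 8 × 80 = 640 kips.
a = T/(0.85 f'_c b) = 640/(0.85 × 4.9 × 23.5) = 6.539 in.
M_n = T(d − a/2) = 640 × (33.2 − 3.2695) = 19155.5 kip·in = 19155.5/12 = 1596.29 kip·ft.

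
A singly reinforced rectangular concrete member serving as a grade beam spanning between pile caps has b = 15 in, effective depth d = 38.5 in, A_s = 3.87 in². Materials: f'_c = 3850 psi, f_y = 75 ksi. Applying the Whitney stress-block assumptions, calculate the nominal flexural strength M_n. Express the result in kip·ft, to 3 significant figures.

T = A_s f_y = 3.87 × 75 = 290.25 kips.
a = T/(0.85 f'_c b) = 290.25/(0.85 × 3.85 × 15) = 5.913 in.
M_n = T(d − a/2) = 290.25 × (38.5 − 2.9565) = 10316.5 kip·in = 10316.5/12 = 859.71 kip·ft.

M_n ≈ 860 kip·ft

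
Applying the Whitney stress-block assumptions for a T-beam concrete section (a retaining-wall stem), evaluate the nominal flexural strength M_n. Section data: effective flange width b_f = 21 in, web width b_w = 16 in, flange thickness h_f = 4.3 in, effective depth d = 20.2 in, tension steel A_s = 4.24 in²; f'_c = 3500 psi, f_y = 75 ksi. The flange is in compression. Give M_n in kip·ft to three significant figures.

Tension: T = A_s f_y = 4.24 × 75 = 318 kips.
Try a within the flange: a = T/(0.85 f'_c b_f) = 318/(0.85 × 3.5 × 21) = 5.090 in.
a = 5.090 > h_f = 4.3 in: the block extends into the web. Split into flange-overhang and web parts.
C_f = 0.85 f'_c (b_f − b_w) h_f = 0.85 × 3.5 × (21 − 16) × 4.3 = 64.0 kips.
Remaining web compression depth: a_w = (T − C_f)/(0.85 f'_c b_w) = (318 − 64.0)/(0.85 × 3.5 × 16) = 5.336 in.
M_n = C_f(d − h_f/2) + (T − C_f)(d − a_w/2) = 64.0 × (20.2 − 2.15) + 254 × (20.2 − 2.668) = 1155.2 + 4453.1 = 5608.3 kip·in.
M_n = 5608.3/12 = 467.36 kip·ft.

M_n ≈ 467 kip·ft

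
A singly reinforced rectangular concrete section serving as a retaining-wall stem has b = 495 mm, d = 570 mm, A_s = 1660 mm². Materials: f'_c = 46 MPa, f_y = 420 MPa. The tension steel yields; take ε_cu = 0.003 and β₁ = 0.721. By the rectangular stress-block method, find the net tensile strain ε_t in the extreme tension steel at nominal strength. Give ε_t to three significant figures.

a = A_s f_y/(0.85 f'_c b) = 36.02 mm.
β₁ = 0.721, so c = a/β₁ = 36.02/0.721 = 49.96 mm.
From the linear strain diagram with ε_cu = 0.003: ε_t = 0.003 (d − c)/c = 0.003 × (570 − 49.96)/49.96 = 0.0312.
Since ε_t ≥ 0.005, the section is tension-controlled.

ε_t ≈ 0.0312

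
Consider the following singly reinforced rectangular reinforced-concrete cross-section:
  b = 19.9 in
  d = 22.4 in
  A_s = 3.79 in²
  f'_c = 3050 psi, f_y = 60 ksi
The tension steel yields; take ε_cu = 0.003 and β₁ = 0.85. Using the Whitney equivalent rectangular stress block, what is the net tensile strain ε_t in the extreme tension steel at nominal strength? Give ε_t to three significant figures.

ε_t ≈ 0.00996

a = A_s f_y/(0.85 f'_c b) = 4.408 in.
β₁ = 0.85, so c = a/β₁ = 4.408/0.85 = 5.186 in.
From the linear strain diagram with ε_cu = 0.003: ε_t = 0.003 (d − c)/c = 0.003 × (22.4 − 5.186)/5.186 = 0.00996.
Since ε_t ≥ 0.005, the section is tension-controlled.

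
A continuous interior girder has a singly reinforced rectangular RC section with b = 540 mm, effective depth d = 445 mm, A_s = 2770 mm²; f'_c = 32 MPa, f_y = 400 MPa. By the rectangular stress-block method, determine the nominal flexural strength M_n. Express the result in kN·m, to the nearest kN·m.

M_n ≈ 451 kN·m

T = A_s f_y = 2770 × 400 = 1108000 N = 1108 kN.
From C = T: a = T/(0.85 f'_c b) = 1108000/(0.85 × 32 × 540) = 75.44 mm.
M_n = T(d − a/2) = 1108 kN × (445 − 37.72) mm = 451.27 kN·m.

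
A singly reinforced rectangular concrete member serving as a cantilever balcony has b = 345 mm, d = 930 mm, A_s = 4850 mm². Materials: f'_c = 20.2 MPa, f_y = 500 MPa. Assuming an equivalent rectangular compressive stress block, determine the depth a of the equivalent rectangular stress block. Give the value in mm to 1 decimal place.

T = A_s f_y = 4850 × 500 = 2425000 N = 2425 kN.
Setting C = 0.85 f'_c a b equal to T: a = 2425000/(0.85 × 20.2 × 345) = 409.4 mm.

a ≈ 409.4 mm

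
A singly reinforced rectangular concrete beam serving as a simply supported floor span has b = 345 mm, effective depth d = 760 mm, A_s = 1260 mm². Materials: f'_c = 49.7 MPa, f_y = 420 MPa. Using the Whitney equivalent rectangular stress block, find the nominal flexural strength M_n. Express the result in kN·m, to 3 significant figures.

M_n ≈ 393 kN·m

T = A_s f_y = 1260 × 420 = 529200 N = 529.2 kN.
From C = T: a = T/(0.85 f'_c b) = 529200/(0.85 × 49.7 × 345) = 36.31 mm.
M_n = T(d − a/2) = 529.2 kN × (760 − 18.155) mm = 392.58 kN·m.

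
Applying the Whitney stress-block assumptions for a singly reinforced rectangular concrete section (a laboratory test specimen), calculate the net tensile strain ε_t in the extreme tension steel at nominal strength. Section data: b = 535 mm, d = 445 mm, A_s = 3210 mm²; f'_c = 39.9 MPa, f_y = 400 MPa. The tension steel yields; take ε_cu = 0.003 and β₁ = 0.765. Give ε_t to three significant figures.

ε_t ≈ 0.0114

a = A_s f_y/(0.85 f'_c b) = 70.77 mm.
β₁ = 0.765, so c = a/β₁ = 70.77/0.765 = 92.51 mm.
From the linear strain diagram with ε_cu = 0.003: ε_t = 0.003 (d − c)/c = 0.003 × (445 − 92.51)/92.51 = 0.0114.
Since ε_t ≥ 0.005, the section is tension-controlled.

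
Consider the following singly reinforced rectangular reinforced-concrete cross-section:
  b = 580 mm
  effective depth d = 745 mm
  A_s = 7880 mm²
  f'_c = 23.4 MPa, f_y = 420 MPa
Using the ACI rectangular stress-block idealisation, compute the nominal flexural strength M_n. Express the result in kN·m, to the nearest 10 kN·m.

M_n ≈ 1990 kN·m

T = A_s f_y = 7880 × 420 = 3309600 N = 3309.6 kN.
From C = T: a = T/(0.85 f'_c b) = 3309600/(0.85 × 23.4 × 580) = 286.89 mm.
M_n = T(d − a/2) = 3309.6 kN × (745 − 143.445) mm = 1990.91 kN·m.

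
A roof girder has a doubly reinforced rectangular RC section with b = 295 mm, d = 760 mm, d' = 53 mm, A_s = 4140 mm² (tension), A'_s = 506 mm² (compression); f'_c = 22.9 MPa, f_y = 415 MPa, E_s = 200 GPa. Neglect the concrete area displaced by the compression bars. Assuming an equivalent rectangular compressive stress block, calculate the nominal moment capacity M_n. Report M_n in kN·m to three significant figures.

Assume both tension and compression steel yield.
Net tension couple steel: A_s − A'_s = 3634 mm².
a = (A_s − A'_s) f_y / (0.85 f'_c b) = 1508110/(0.85 × 22.9 × 295) = 262.64 mm.
c = a/β₁ = 262.64/0.85 = 308.99 mm; ε'_s = 0.003(c − d')/c = 0.0025 ≥ f_y/E_s = 0.0021, so compression steel does yield.
M_n = (A_s − A'_s) f_y (d − a/2) + A'_s f_y (d − d') = [1508110 × (760 − 131.32) + 209990 × (760 − 53)] × 10⁻⁶ = 948.12 + 148.46 = 1096.58 kN·m.

M_n ≈ 1100 kN·m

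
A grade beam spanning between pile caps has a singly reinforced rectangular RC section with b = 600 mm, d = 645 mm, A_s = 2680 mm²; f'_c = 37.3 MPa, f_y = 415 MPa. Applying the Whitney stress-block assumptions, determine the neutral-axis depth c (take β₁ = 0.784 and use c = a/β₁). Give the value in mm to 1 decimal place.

c ≈ 74.6 mm

T = A_s f_y = 2680 × 415 = 1112200 N = 1112.2 kN.
Setting C = 0.85 f'_c a b equal to T: a = 1112200/(0.85 × 37.3 × 600) = 58.466 mm.
With β₁ = 0.784, c = a/β₁ = 58.466/0.784 = 74.6 mm.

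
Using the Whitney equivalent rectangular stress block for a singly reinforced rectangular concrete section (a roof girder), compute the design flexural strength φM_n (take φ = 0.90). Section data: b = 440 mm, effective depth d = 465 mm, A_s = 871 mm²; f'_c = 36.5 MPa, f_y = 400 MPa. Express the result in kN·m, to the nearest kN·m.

T = A_s f_y = 871 × 400 = 348400 N = 348.4 kN.
From C = T: a = T/(0.85 f'_c b) = 348400/(0.85 × 36.5 × 440) = 25.52 mm.
M_n = T(d − a/2) = 348.4 kN × (465 − 12.76) mm = 157.56 kN·m.
φM_n = 0.90 × 157.56 = 141.80 kN·m.

φM_n ≈ 142 kN·m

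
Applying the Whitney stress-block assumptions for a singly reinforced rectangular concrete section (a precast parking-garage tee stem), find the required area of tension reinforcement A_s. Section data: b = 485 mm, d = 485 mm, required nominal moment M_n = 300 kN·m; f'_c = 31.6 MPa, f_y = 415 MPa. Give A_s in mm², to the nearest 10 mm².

A_s ≈ 1570 mm²

With M_n = 0.85 f'_c a b (d − a/2), solve the quadratic for a:
a = d − √(d² − 2M_n/(0.85 f'_c b)) = 485 − √(485² − 2 × 300×10⁶/(0.85 × 31.6 × 485)) = 50.07 mm.
A_s = 0.85 f'_c a b / f_y = 0.85 × 31.6 × 50.07 × 485 / 415 = 1571.7 mm².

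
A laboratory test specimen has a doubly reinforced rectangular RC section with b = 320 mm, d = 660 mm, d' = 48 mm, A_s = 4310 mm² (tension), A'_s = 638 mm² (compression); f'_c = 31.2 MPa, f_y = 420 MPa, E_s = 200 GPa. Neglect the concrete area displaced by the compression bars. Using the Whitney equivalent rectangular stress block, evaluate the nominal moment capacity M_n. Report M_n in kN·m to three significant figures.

M_n ≈ 1040 kN·m

Assume both tension and compression steel yield.
Net tension couple steel: A_s − A'_s = 3672 mm².
a = (A_s − A'_s) f_y / (0.85 f'_c b) = 1542240/(0.85 × 31.2 × 320) = 181.73 mm.
c = a/β₁ = 181.73/0.827 = 219.75 mm; ε'_s = 0.003(c − d')/c = 0.0023 ≥ f_y/E_s = 0.0021, so compression steel does yield.
M_n = (A_s − A'_s) f_y (d − a/2) + A'_s f_y (d − d') = [1542240 × (660 − 90.865) + 267960 × (660 − 48)] × 10⁻⁶ = 877.74 + 163.99 = 1041.73 kN·m.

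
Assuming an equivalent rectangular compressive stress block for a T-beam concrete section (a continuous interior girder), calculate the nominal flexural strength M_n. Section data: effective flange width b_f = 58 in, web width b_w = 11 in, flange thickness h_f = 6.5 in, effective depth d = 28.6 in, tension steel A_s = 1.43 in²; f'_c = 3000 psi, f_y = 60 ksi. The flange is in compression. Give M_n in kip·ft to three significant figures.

M_n ≈ 202 kip·ft

Tension: T = A_s f_y = 1.43 × 60 = 85.8 kips.
Try a within the flange: a = T/(0.85 f'_c b_f) = 85.8/(0.85 × 3 × 58) = 0.580 in.
Since a = 0.580 ≤ h_f = 6.5 in, the stress block lies entirely in the flange; analyse as a rectangular beam of width b_f.
M_n = T(d − a/2) = 85.8 × (28.6 − 0.29) = 2429.0 kip·in.
M_n = 2429.0/12 = 202.42 kip·ft.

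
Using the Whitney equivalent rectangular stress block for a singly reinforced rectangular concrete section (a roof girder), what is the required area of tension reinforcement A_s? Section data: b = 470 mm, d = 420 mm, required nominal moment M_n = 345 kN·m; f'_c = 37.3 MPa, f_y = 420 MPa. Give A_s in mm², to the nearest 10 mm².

A_s ≈ 2100 mm²

With M_n = 0.85 f'_c a b (d − a/2), solve the quadratic for a:
a = d − √(d² − 2M_n/(0.85 f'_c b)) = 420 − √(420² − 2 × 345×10⁶/(0.85 × 37.3 × 470)) = 59.31 mm.
A_s = 0.85 f'_c a b / f_y = 0.85 × 37.3 × 59.31 × 470 / 420 = 2104.3 mm².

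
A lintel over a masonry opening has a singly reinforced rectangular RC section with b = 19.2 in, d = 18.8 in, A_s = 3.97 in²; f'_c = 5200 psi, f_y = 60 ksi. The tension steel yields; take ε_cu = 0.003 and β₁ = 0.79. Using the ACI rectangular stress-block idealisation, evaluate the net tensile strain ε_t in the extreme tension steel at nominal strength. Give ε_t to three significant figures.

a = A_s f_y/(0.85 f'_c b) = 2.807 in.
β₁ = 0.79, so c = a/β₁ = 2.807/0.79 = 3.553 in.
From the linear strain diagram with ε_cu = 0.003: ε_t = 0.003 (d − c)/c = 0.003 × (18.8 − 3.553)/3.553 = 0.0129.
Since ε_t ≥ 0.005, the section is tension-controlled.

ε_t ≈ 0.0129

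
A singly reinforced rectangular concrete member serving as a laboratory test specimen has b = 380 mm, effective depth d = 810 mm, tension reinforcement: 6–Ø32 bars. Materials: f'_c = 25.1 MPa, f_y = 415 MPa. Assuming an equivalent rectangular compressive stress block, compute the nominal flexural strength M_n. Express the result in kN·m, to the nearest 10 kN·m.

A_s = 6 × 804 = 4824 mm².
T = A_s f_y = 4824 × 415 = 2001960 N = 2001.96 kN.
From C = T: a = T/(0.85 f'_c b) = 2001960/(0.85 × 25.1 × 380) = 246.93 mm.
M_n = T(d − a/2) = 2001.96 kN × (810 − 123.465) mm = 1374.42 kN·m.

M_n ≈ 1370 kN·m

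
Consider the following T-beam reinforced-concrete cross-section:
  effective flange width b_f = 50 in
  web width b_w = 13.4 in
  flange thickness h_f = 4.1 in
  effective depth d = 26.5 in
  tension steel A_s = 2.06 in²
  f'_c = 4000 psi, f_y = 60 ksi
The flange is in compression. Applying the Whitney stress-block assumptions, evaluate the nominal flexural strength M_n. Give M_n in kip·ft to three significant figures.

M_n ≈ 269 kip·ft

Tension: T = A_s f_y = 2.06 × 60 = 123.6 kips.
Try a within the flange: a = T/(0.85 f'_c b_f) = 123.6/(0.85 × 4 × 50) = 0.727 in.
Since a = 0.727 ≤ h_f = 4.1 in, the stress block lies entirely in the flange; analyse as a rectangular beam of width b_f.
M_n = T(d − a/2) = 123.6 × (26.5 − 0.3635) = 3230.5 kip·in.
M_n = 3230.5/12 = 269.21 kip·ft.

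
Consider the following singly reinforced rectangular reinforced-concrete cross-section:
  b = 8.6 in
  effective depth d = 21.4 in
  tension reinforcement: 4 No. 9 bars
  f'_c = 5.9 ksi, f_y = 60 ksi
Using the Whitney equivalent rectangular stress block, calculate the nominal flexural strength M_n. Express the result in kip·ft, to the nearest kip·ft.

M_n ≈ 372 kip·ft

A_s = 4 × 1 = 4 in².
T = A_s f_y = 4 × 60 = 240 kips.
a = T/(0.85 f'_c b) = 240/(0.85 × 5.9 × 8.6) = 5.565 in.
M_n = T(d − a/2) = 240 × (21.4 − 2.7825) = 4468.2 kip·in = 4468.2/12 = 372.35 kip·ft.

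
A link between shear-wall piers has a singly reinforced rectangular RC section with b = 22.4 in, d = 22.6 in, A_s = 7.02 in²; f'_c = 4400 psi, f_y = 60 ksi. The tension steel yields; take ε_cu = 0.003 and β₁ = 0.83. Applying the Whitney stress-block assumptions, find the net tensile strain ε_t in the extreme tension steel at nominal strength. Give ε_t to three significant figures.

ε_t ≈ 0.00819

a = A_s f_y/(0.85 f'_c b) = 5.028 in.
β₁ = 0.83, so c = a/β₁ = 5.028/0.83 = 6.058 in.
From the linear strain diagram with ε_cu = 0.003: ε_t = 0.003 (d − c)/c = 0.003 × (22.6 − 6.058)/6.058 = 0.00819.
Since ε_t ≥ 0.005, the section is tension-controlled.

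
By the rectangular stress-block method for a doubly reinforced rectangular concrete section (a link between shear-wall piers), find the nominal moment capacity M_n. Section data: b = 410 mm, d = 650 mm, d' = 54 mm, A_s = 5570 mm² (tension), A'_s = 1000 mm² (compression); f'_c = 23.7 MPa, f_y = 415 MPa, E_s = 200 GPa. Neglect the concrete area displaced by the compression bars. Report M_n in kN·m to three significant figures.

M_n ≈ 1260 kN·m

Assume both tension and compression steel yield.
Net tension couple steel: A_s − A'_s = 4570 mm².
a = (A_s − A'_s) f_y / (0.85 f'_c b) = 1896550/(0.85 × 23.7 × 410) = 229.62 mm.
c = a/β₁ = 229.62/0.85 = 270.14 mm; ε'_s = 0.003(c − d')/c = 0.0024 ≥ f_y/E_s = 0.0021, so compression steel does yield.
M_n = (A_s − A'_s) f_y (d − a/2) + A'_s f_y (d − d') = [1896550 × (650 − 114.81) + 415000 × (650 − 54)] × 10⁻⁶ = 1015.01 + 247.34 = 1262.35 kN·m.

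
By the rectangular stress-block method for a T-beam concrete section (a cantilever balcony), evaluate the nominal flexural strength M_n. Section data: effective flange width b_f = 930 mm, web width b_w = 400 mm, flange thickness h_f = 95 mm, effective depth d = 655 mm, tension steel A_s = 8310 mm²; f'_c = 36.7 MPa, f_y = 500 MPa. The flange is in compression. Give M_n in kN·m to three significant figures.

Tension: T = A_s f_y = 8310 × 500 = 4155000 N.
Try a within the flange: a = T/(0.85 f'_c b_f) = 4155000/(0.85 × 36.7 × 930) = 143.22 mm.
a = 143.22 > h_f = 95 mm: the block extends into the web. Split into flange-overhang and web parts.
C_f = 0.85 f'_c (b_f − b_w) h_f = 0.85 × 36.7 × (930 − 400) × 95 = 1570668 N.
Remaining web compression depth: a_w = (T − C_f)/(0.85 f'_c b_w) = (4155000 − 1570668)/(0.85 × 36.7 × 400) = 207.11 mm.
M_n = C_f(d − h_f/2) + (T − C_f)(d − a_w/2) = 1570668 × (655 − 47.5) + 2584332 × (655 − 103.555) = 954.18 + 1425.12 = 2379.30 × 10⁶ N·mm.
M_n = 2379.30 kN·m.

M_n ≈ 2380 kN·m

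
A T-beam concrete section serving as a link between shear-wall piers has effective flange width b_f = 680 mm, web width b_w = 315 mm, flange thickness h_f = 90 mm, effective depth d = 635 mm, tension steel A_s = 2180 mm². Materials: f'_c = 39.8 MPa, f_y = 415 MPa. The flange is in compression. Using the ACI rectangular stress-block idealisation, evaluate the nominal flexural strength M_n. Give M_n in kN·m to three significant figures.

Tension: T = A_s f_y = 2180 × 415 = 904700 N.
Try a within the flange: a = T/(0.85 f'_c b_f) = 904700/(0.85 × 39.8 × 680) = 39.33 mm.
Since a = 39.33 ≤ h_f = 90 mm, the stress block lies entirely in the flange; analyse as a rectangular beam of width b_f.
M_n = T(d − a/2) = 904700 × (635 − 19.665) = 556.69 × 10⁶ N·mm.
M_n = 556.69 kN·m.

M_n ≈ 557 kN·m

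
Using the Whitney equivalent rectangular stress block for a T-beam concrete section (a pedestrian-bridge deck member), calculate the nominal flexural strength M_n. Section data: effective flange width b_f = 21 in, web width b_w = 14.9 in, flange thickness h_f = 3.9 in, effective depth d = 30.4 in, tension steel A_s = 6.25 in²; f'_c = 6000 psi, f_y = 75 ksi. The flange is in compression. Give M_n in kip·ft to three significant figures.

M_n ≈ 1100 kip·ft

Tension: T = A_s f_y = 6.25 × 75 = 468.75 kips.
Try a within the flange: a = T/(0.85 f'_c b_f) = 468.75/(0.85 × 6 × 21) = 4.377 in.
a = 4.377 > h_f = 3.9 in: the block extends into the web. Split into flange-overhang and web parts.
C_f = 0.85 f'_c (b_f − b_w) h_f = 0.85 × 6 × (21 − 14.9) × 3.9 = 121.3 kips.
Remaining web compression depth: a_w = (T − C_f)/(0.85 f'_c b_w) = (468.75 − 121.3)/(0.85 × 6 × 14.9) = 4.572 in.
M_n = C_f(d − h_f/2) + (T − C_f)(d − a_w/2) = 121.3 × (30.4 − 1.95) + 347.45 × (30.4 − 2.286) = 3451.0 + 9768.2 = 13219.2 kip·in.
M_n = 13219.2/12 = 1101.60 kip·ft.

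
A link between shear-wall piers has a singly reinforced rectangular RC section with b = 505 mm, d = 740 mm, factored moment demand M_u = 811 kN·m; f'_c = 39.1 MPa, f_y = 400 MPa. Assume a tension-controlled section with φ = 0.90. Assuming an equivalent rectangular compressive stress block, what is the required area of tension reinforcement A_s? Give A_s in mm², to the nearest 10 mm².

A_s ≈ 3210 mm²

M_n = M_u/φ = 811/0.90 = 901.111 kN·m.
With M_n = 0.85 f'_c a b (d − a/2), solve the quadratic for a:
a = d − √(d² − 2M_n/(0.85 f'_c b)) = 740 − √(740² − 2 × 901.111×10⁶/(0.85 × 39.1 × 505)) = 76.51 mm.
A_s = 0.85 f'_c a b / f_y = 0.85 × 39.1 × 76.51 × 505 / 400 = 3210.3 mm².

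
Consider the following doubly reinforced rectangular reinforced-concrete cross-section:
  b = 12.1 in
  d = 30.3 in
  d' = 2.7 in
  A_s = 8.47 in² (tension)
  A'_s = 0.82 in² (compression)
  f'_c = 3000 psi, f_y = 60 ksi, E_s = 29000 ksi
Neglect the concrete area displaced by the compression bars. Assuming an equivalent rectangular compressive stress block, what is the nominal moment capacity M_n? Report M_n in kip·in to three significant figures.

M_n ≈ 11900 kip·in

Assume both steels yield.
a = (A_s − A'_s) f_y/(0.85 f'_c b) = (8.47 − 0.82) × 60/(0.85 × 3 × 12.1) = 14.876 in.
c = a/β₁ = 14.876/0.85 = 17.501 in; ε'_s = 0.003(c − d')/c = 0.0025 ≥ ε_y = 0.0021, so the compression steel yields.
M_n = (A_s − A'_s) f_y (d − a/2) + A'_s f_y (d − d') = 459 × (30.3 − 7.438) + 49.2 × (30.3 − 2.7) = 10493.7 + 1357.9 = 11851.6 kip·in.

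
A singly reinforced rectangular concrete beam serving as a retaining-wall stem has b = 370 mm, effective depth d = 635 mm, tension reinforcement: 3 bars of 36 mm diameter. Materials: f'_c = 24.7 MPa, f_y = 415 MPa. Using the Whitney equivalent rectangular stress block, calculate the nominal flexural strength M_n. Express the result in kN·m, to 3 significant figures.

A_s = 3 × 1018 = 3054 mm².
T = A_s f_y = 3054 × 415 = 1267410 N = 1267.41 kN.
From C = T: a = T/(0.85 f'_c b) = 1267410/(0.85 × 24.7 × 370) = 163.15 mm.
M_n = T(d − a/2) = 1267.41 kN × (635 − 81.575) mm = 701.42 kN·m.

M_n ≈ 701 kN·m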